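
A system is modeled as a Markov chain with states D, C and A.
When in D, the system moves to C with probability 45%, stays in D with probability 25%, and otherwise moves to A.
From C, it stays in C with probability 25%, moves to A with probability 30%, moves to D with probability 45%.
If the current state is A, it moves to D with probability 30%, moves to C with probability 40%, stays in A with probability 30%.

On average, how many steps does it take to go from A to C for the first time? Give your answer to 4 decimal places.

2.4138

Let t(s) be the expected number of steps to first reach C from state s, with t(C) = 0. Conditioning on the first step:
t(D) = 1 + 0.25·t(D) + 0.3·t(A)
t(A) = 1 + 0.3·t(D) + 0.3·t(A)
Solving: t(D) = 2.2989, t(A) = 2.4138.
Expected steps from A to C: 2.4138.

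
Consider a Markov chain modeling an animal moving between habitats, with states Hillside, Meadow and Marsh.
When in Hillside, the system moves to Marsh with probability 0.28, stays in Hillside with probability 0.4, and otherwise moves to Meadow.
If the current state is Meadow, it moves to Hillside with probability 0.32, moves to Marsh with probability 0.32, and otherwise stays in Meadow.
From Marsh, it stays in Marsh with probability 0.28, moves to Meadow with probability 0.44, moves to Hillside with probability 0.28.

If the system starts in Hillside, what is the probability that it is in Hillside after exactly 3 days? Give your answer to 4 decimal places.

Propagate the distribution vector 3 days from Hillside.
After 0 days: (1.0000, 0.0000, 0.0000)
After 1 day: (0.4000, 0.3200, 0.2800)
After 2 days: (0.3408, 0.3664, 0.2928)
After 3 days: (0.3356, 0.3698, 0.2947)
P(in Hillside after 3 days) = 0.3356

0.3356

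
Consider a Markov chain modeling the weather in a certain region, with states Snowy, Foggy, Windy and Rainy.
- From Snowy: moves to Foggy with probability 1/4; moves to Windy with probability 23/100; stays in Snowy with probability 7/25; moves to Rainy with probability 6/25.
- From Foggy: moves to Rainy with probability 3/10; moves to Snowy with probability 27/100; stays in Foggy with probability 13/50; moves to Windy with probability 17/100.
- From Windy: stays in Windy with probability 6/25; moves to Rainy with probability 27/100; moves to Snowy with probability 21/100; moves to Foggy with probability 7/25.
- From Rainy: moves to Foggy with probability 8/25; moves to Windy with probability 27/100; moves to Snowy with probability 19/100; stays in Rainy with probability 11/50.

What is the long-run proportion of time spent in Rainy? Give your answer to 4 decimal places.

Let the stationary distribution be π with π = πP and π_1 + π_2 + π_3 + π_4 = 1.
π_1 = 0.28·π_1 + 0.27·π_2 + 0.21·π_3 + 0.19·π_4
π_2 = 0.25·π_1 + 0.26·π_2 + 0.28·π_3 + 0.32·π_4
π_3 = 0.23·π_1 + 0.17·π_2 + 0.24·π_3 + 0.27·π_4
Solving with the normalization constraint gives π = (0.2382, 0.2776, 0.2259, 0.2583).
So the stationary probability of Rainy is 0.2583.

0.2583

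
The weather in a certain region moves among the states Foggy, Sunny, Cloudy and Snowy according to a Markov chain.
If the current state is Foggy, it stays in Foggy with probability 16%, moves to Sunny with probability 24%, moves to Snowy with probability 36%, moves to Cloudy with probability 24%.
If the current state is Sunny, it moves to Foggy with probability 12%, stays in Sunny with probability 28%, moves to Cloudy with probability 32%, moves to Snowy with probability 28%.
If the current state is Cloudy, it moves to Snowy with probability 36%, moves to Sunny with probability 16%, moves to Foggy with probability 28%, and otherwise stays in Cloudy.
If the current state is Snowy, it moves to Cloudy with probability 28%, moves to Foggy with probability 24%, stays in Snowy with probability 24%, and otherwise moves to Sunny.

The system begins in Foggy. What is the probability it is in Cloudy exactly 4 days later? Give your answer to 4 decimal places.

0.2601

Propagate the distribution vector 4 days from Foggy.
After 0 days: (1.0000, 0.0000, 0.0000, 0.0000)
After 1 day: (0.1600, 0.2400, 0.2400, 0.3600)
After 2 days: (0.2080, 0.2304, 0.2640, 0.2976)
After 3 days: (0.2063, 0.2281, 0.2598, 0.3059)
After 4 days: (0.2065, 0.2283, 0.2601, 0.3050)
P(in Cloudy after 4 days) = 0.2601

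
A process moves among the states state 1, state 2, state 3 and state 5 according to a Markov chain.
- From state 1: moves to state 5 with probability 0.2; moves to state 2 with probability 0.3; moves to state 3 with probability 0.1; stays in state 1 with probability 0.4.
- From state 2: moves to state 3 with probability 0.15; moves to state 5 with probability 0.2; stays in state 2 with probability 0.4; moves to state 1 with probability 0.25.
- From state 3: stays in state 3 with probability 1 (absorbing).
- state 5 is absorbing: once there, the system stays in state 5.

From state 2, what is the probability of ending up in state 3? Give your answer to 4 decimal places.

0.4035

Let h(s) be the probability of absorption at state 3 starting from transient state s. Then h(state 3) = 1 and h(state 5) = 0. By first-step analysis:
h(state 1) = 0.4·h(state 1) + 0.3·h(state 2) + 0.1·1 + 0.2·0
h(state 2) = 0.25·h(state 1) + 0.4·h(state 2) + 0.15·1 + 0.2·0
Solving: h(state 1) = 0.3684, h(state 2) = 0.4035.
Starting from state 2, the probability is 0.4035.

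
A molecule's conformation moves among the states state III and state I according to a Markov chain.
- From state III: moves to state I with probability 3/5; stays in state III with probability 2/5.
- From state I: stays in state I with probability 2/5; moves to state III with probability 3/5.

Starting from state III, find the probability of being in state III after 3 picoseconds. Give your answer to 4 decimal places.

0.4960

Propagate the distribution vector 3 picoseconds from state III.
After 0 picoseconds: (1.0000, 0.0000)
After 1 picosecond: (0.4000, 0.6000)
After 2 picoseconds: (0.5200, 0.4800)
After 3 picoseconds: (0.4960, 0.5040)
P(in state III after 3 picoseconds) = 0.4960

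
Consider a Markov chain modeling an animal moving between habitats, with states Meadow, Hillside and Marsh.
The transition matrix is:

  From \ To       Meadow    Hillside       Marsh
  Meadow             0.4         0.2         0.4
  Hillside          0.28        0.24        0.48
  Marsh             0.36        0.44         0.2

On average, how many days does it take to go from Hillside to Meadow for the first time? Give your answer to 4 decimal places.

3.2258

Let t(s) be the expected number of days to first reach Meadow from state s, with t(Meadow) = 0. Conditioning on the first day:
t(Hillside) = 1 + 0.24·t(Hillside) + 0.48·t(Marsh)
t(Marsh) = 1 + 0.44·t(Hillside) + 0.2·t(Marsh)
Solving: t(Hillside) = 3.2258, t(Marsh) = 3.0242.
Expected days from Hillside to Meadow: 3.2258.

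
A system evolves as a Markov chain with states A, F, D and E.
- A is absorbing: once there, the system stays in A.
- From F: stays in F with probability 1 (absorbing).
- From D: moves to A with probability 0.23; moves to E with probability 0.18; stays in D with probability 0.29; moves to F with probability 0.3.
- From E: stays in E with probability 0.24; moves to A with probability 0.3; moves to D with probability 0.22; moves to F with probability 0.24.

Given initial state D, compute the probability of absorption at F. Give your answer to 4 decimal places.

Let h(s) be the probability of absorption at F starting from transient state s. Then h(F) = 1 and h(A) = 0. By first-step analysis:
h(D) = 0.23·0 + 0.3·1 + 0.29·h(D) + 0.18·h(E)
h(E) = 0.3·0 + 0.24·1 + 0.22·h(D) + 0.24·h(E)
Solving: h(D) = 0.5424, h(E) = 0.4728.
Starting from D, the probability is 0.5424.

0.5424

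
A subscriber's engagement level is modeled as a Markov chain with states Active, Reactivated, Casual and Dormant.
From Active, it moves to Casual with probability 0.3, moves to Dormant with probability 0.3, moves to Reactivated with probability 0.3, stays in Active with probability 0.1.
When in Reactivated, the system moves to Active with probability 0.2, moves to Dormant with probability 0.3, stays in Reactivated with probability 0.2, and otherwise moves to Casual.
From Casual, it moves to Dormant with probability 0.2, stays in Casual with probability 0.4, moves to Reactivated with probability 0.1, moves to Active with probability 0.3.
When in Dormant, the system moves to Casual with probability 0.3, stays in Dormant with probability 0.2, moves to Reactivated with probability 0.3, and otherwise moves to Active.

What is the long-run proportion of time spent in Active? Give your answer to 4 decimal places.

0.2121

Let the stationary distribution be π with π = πP and π_1 + π_2 + π_3 + π_4 = 1.
π_1 = 0.1·π_1 + 0.2·π_2 + 0.3·π_3 + 0.2·π_4
π_2 = 0.3·π_1 + 0.2·π_2 + 0.1·π_3 + 0.3·π_4
π_3 = 0.3·π_1 + 0.3·π_2 + 0.4·π_3 + 0.3·π_4
Solving with the normalization constraint gives π = (0.2121, 0.2121, 0.3333, 0.2424).
So the stationary probability of Active is 0.2121.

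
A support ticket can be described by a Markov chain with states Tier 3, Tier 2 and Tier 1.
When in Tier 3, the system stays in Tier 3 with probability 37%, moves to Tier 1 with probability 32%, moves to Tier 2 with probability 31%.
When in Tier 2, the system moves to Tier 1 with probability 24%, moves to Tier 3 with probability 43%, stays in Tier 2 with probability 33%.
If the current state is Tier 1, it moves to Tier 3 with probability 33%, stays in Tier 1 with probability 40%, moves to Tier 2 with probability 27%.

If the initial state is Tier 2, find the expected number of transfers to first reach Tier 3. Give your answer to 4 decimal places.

2.4911

Let t(s) be the expected number of transfers to first reach Tier 3 from state s, with t(Tier 3) = 0. Conditioning on the first transfer:
t(Tier 2) = 1 + 0.33·t(Tier 2) + 0.24·t(Tier 1)
t(Tier 1) = 1 + 0.27·t(Tier 2) + 0.4·t(Tier 1)
Solving: t(Tier 2) = 2.4911, t(Tier 1) = 2.7877.
Expected transfers from Tier 2 to Tier 3: 2.4911.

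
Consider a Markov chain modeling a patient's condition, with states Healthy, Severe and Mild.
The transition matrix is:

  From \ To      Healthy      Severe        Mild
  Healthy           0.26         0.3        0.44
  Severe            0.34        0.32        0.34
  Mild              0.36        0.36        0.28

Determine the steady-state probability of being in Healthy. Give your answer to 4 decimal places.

0.3213

Let the stationary distribution be π with π = πP and π_1 + π_2 + π_3 = 1.
π_1 = 0.26·π_1 + 0.34·π_2 + 0.36·π_3
π_2 = 0.3·π_1 + 0.32·π_2 + 0.36·π_3
Solving with the normalization constraint gives π = (0.3213, 0.3276, 0.3511).
So the stationary probability of Healthy is 0.3213.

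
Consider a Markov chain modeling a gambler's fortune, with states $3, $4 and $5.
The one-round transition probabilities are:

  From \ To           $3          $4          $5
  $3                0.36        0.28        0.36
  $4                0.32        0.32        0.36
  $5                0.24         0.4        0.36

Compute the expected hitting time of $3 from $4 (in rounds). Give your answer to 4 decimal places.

Let t(s) be the expected number of rounds to first reach $3 from state s, with t($3) = 0. Conditioning on the first round:
t($4) = 1 + 0.32·t($4) + 0.36·t($5)
t($5) = 1 + 0.4·t($4) + 0.36·t($5)
Solving: t($4) = 3.4341, t($5) = 3.7088.
Expected rounds from $4 to $3: 3.4341.

3.4341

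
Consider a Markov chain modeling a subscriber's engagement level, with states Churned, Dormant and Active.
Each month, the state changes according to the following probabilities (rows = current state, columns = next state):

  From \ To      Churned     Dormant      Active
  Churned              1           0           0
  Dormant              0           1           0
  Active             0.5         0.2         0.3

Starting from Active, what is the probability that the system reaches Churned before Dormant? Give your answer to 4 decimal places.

0.7143

Let h(s) be the probability of absorption at Churned starting from transient state s. Then h(Churned) = 1 and h(Dormant) = 0. By first-step analysis:
h(Active) = 0.5·1 + 0.2·0 + 0.3·h(Active)
Solving: h(Active) = 0.7143.
Starting from Active, the probability is 0.7143.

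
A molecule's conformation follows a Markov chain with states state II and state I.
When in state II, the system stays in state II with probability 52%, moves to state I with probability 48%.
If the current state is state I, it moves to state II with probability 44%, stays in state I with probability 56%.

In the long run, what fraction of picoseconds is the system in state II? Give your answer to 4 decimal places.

0.4783

Let the stationary distribution be π with π = πP and π_1 + π_2 = 1.
π_1 = 0.52·π_1 + 0.44·π_2
Solving with the normalization constraint gives π = (0.4783, 0.5217).
So the stationary probability of state II is 0.4783.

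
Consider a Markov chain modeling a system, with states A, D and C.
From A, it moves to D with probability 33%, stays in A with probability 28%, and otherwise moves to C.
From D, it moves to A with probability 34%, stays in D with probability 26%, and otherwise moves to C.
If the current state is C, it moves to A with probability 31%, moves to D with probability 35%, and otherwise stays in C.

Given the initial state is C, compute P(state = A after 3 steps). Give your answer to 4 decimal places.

0.3100

Propagate the distribution vector 3 steps from C.
After 0 steps: (0.0000, 0.0000, 1.0000)
After 1 step: (0.3100, 0.3500, 0.3400)
After 2 steps: (0.3112, 0.3123, 0.3765)
After 3 steps: (0.3100, 0.3157, 0.3743)
P(in A after 3 steps) = 0.3100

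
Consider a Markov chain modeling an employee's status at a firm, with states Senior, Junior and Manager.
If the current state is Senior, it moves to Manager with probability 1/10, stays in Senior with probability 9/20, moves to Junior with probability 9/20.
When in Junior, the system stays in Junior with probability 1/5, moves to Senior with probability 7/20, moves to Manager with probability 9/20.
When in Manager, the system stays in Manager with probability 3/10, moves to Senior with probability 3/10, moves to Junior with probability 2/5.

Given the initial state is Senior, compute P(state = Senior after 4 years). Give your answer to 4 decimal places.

0.3739

Propagate the distribution vector 4 years from Senior.
After 0 years: (1.0000, 0.0000, 0.0000)
After 1 year: (0.4500, 0.4500, 0.1000)
After 2 years: (0.3900, 0.3325, 0.2775)
After 3 years: (0.3751, 0.3530, 0.2719)
After 4 years: (0.3739, 0.3482, 0.2779)
P(in Senior after 4 years) = 0.3739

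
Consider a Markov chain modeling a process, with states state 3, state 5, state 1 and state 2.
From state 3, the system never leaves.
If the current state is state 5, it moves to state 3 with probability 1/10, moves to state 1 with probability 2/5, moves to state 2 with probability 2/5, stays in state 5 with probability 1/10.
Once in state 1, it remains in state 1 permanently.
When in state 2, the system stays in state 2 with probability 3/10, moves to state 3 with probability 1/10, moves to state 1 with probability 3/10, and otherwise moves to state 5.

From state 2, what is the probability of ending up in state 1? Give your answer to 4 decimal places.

0.7647

Let h(s) be the probability of absorption at state 1 starting from transient state s. Then h(state 1) = 1 and h(state 3) = 0. By first-step analysis:
h(state 5) = 0.1·0 + 0.1·h(state 5) + 0.4·1 + 0.4·h(state 2)
h(state 2) = 0.1·0 + 0.3·h(state 5) + 0.3·1 + 0.3·h(state 2)
Solving: h(state 5) = 0.7843, h(state 2) = 0.7647.
Starting from state 2, the probability is 0.7647.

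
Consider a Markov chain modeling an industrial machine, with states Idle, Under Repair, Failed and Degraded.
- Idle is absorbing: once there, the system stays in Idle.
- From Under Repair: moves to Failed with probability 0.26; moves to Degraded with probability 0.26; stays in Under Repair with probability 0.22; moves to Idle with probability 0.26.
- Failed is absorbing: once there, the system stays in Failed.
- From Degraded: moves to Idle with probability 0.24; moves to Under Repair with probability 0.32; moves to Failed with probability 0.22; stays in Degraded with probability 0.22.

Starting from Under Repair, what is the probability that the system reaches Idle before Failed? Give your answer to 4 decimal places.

0.5050

Let h(s) be the probability of absorption at Idle starting from transient state s. Then h(Idle) = 1 and h(Failed) = 0. By first-step analysis:
h(Under Repair) = 0.26·1 + 0.22·h(Under Repair) + 0.26·0 + 0.26·h(Degraded)
h(Degraded) = 0.24·1 + 0.32·h(Under Repair) + 0.22·0 + 0.22·h(Degraded)
Solving: h(Under Repair) = 0.5050, h(Degraded) = 0.5149.
Starting from Under Repair, the probability is 0.5050.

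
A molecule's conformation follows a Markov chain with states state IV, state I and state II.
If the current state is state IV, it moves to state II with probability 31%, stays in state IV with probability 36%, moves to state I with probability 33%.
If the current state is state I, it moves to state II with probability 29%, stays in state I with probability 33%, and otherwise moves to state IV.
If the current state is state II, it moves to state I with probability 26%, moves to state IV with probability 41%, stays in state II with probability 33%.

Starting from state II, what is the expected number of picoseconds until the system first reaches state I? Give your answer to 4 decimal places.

3.4803

Let t(s) be the expected number of picoseconds to first reach state I from state s, with t(state I) = 0. Conditioning on the first picosecond:
t(state IV) = 1 + 0.36·t(state IV) + 0.31·t(state II)
t(state II) = 1 + 0.41·t(state IV) + 0.33·t(state II)
Solving: t(state IV) = 3.2483, t(state II) = 3.4803.
Expected picoseconds from state II to state I: 3.4803.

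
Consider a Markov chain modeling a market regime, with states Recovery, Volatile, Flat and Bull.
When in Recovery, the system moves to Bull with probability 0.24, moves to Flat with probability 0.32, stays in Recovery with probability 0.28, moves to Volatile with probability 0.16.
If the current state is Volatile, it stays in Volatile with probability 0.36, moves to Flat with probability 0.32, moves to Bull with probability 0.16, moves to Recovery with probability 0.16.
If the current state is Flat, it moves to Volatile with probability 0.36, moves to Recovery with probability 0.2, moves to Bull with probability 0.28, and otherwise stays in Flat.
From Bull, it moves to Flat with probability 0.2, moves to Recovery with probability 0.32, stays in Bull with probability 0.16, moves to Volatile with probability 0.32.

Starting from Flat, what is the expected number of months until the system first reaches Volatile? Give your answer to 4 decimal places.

Let t(s) be the expected number of months to first reach Volatile from state s, with t(Volatile) = 0. Conditioning on the first month:
t(Recovery) = 1 + 0.28·t(Recovery) + 0.32·t(Flat) + 0.24·t(Bull)
t(Flat) = 1 + 0.2·t(Recovery) + 0.16·t(Flat) + 0.28·t(Bull)
t(Bull) = 1 + 0.32·t(Recovery) + 0.2·t(Flat) + 0.16·t(Bull)
Solving: t(Recovery) = 4.0415, t(Flat) = 3.3268, t(Bull) = 3.5222.
Expected months from Flat to Volatile: 3.3268.

3.3268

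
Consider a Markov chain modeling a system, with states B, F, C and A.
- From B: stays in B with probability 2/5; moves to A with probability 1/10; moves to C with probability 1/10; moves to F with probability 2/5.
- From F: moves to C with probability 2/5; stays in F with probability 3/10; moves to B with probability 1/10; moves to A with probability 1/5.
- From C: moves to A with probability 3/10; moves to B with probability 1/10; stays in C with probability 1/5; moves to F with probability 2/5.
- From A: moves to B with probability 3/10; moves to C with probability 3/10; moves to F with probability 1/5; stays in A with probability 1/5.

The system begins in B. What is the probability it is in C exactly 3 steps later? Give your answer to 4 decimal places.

0.2610

Propagate the distribution vector 3 steps from B.
After 0 steps: (1.0000, 0.0000, 0.0000, 0.0000)
After 1 step: (0.4000, 0.4000, 0.1000, 0.1000)
After 2 steps: (0.2400, 0.3400, 0.2500, 0.1700)
After 3 steps: (0.2060, 0.3320, 0.2610, 0.2010)
P(in C after 3 steps) = 0.2610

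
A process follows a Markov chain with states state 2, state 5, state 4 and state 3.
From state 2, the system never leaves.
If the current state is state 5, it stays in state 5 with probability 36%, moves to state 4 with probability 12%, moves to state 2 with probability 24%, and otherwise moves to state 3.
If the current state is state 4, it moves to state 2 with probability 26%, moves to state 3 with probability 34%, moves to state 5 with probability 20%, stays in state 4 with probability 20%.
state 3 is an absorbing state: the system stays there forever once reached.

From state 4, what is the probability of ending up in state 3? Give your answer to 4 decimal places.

Let h(s) be the probability of absorption at state 3 starting from transient state s. Then h(state 3) = 1 and h(state 2) = 0. By first-step analysis:
h(state 5) = 0.24·0 + 0.36·h(state 5) + 0.12·h(state 4) + 0.28·1
h(state 4) = 0.26·0 + 0.2·h(state 5) + 0.2·h(state 4) + 0.34·1
Solving: h(state 5) = 0.5426, h(state 4) = 0.5607.
Starting from state 4, the probability is 0.5607.

0.5607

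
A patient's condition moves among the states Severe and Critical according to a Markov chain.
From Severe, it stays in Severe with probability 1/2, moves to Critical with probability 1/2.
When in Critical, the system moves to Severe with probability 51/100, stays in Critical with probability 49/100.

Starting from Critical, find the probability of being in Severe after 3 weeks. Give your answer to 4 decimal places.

0.5050

Propagate the distribution vector 3 weeks from Critical.
After 0 weeks: (0.0000, 1.0000)
After 1 week: (0.5100, 0.4900)
After 2 weeks: (0.5049, 0.4951)
After 3 weeks: (0.5050, 0.4950)
P(in Severe after 3 weeks) = 0.5050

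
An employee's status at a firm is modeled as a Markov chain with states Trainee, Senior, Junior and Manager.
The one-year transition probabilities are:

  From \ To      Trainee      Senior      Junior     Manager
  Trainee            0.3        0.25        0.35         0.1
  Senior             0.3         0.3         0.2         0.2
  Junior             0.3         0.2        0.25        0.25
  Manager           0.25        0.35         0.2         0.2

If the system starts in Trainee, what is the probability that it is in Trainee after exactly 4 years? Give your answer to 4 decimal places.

0.2908

Propagate the distribution vector 4 years from Trainee.
After 0 years: (1.0000, 0.0000, 0.0000, 0.0000)
After 1 year: (0.3000, 0.2500, 0.3500, 0.1000)
After 2 years: (0.2950, 0.2550, 0.2625, 0.1875)
After 3 years: (0.2906, 0.2684, 0.2574, 0.1836)
After 4 years: (0.2908, 0.2689, 0.2565, 0.1838)
P(in Trainee after 4 years) = 0.2908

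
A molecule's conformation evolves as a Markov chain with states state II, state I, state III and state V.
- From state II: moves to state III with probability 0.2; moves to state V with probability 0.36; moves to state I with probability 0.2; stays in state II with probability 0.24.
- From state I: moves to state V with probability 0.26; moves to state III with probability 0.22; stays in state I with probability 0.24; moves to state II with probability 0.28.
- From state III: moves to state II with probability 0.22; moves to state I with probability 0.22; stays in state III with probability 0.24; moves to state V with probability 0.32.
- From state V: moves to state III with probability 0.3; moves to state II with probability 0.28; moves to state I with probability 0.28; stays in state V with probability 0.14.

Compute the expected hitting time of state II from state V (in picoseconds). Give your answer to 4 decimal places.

Let t(s) be the expected number of picoseconds to first reach state II from state s, with t(state II) = 0. Conditioning on the first picosecond:
t(state I) = 1 + 0.24·t(state I) + 0.22·t(state III) + 0.26·t(state V)
t(state III) = 1 + 0.22·t(state I) + 0.24·t(state III) + 0.32·t(state V)
t(state V) = 1 + 0.28·t(state I) + 0.3·t(state III) + 0.14·t(state V)
Solving: t(state I) = 3.7689, t(state III) = 4.0007, t(state V) = 3.7855.
Expected picoseconds from state V to state II: 3.7855.

3.7855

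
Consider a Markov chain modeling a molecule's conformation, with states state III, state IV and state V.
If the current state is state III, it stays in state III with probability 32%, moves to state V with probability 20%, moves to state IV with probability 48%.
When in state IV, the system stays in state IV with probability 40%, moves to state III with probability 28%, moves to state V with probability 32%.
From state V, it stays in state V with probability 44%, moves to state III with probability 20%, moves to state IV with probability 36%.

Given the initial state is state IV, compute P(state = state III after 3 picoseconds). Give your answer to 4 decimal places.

0.2646

Propagate the distribution vector 3 picoseconds from state IV.
After 0 picoseconds: (0.0000, 1.0000, 0.0000)
After 1 picosecond: (0.2800, 0.4000, 0.3200)
After 2 picoseconds: (0.2656, 0.4096, 0.3248)
After 3 picoseconds: (0.2646, 0.4083, 0.3271)
P(in state III after 3 picoseconds) = 0.2646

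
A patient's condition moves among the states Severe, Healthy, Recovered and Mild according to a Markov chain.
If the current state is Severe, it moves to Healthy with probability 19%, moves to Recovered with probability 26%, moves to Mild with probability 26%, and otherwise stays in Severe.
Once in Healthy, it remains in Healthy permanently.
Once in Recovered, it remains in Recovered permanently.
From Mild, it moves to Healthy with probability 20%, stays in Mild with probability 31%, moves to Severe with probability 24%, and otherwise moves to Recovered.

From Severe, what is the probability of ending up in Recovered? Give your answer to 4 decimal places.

0.5717

Let h(s) be the probability of absorption at Recovered starting from transient state s. Then h(Recovered) = 1 and h(Healthy) = 0. By first-step analysis:
h(Severe) = 0.29·h(Severe) + 0.19·0 + 0.26·1 + 0.26·h(Mild)
h(Mild) = 0.24·h(Severe) + 0.2·0 + 0.25·1 + 0.31·h(Mild)
Solving: h(Severe) = 0.5717, h(Mild) = 0.5612.
Starting from Severe, the probability is 0.5717.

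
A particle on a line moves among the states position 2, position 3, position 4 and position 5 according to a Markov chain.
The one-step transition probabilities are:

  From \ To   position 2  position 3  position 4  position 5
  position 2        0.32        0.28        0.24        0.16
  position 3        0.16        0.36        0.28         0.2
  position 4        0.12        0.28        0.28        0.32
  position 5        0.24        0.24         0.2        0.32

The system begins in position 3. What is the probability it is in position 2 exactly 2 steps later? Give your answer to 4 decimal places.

0.1904

Propagate the distribution vector 2 steps from position 3.
After 0 steps: (0.0000, 1.0000, 0.0000, 0.0000)
After 1 step: (0.1600, 0.3600, 0.2800, 0.2000)
After 2 steps: (0.1904, 0.3008, 0.2576, 0.2512)
P(in position 2 after 2 steps) = 0.1904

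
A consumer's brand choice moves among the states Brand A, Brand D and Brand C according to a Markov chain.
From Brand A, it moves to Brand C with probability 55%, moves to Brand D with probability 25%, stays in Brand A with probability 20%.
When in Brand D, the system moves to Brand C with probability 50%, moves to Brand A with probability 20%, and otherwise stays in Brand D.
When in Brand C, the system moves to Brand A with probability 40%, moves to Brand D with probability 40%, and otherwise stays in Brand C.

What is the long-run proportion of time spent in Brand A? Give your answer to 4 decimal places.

Let the stationary distribution be π with π = πP and π_1 + π_2 + π_3 = 1.
π_1 = 0.2·π_1 + 0.2·π_2 + 0.4·π_3
π_2 = 0.25·π_1 + 0.3·π_2 + 0.4·π_3
Solving with the normalization constraint gives π = (0.2791, 0.3256, 0.3953).
So the stationary probability of Brand A is 0.2791.

0.2791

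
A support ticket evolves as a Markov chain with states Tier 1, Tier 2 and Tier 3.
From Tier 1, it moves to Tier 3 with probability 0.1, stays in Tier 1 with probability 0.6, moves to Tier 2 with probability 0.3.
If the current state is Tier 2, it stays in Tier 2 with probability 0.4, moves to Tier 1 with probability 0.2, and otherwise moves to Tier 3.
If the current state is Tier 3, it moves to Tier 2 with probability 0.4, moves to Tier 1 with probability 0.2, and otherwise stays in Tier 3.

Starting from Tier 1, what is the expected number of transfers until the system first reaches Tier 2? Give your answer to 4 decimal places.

3.1818

Let t(s) be the expected number of transfers to first reach Tier 2 from state s, with t(Tier 2) = 0. Conditioning on the first transfer:
t(Tier 1) = 1 + 0.6·t(Tier 1) + 0.1·t(Tier 3)
t(Tier 3) = 1 + 0.2·t(Tier 1) + 0.4·t(Tier 3)
Solving: t(Tier 1) = 3.1818, t(Tier 3) = 2.7273.
Expected transfers from Tier 1 to Tier 2: 3.1818.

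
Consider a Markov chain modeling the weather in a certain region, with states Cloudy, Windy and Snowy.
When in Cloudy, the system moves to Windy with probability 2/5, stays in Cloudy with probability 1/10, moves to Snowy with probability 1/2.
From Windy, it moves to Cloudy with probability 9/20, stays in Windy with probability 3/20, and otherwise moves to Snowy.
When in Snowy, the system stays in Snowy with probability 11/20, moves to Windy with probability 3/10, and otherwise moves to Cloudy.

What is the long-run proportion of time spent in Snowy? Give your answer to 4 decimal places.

Let the stationary distribution be π with π = πP and π_1 + π_2 + π_3 = 1.
π_1 = 0.1·π_1 + 0.45·π_2 + 0.15·π_3
π_2 = 0.4·π_1 + 0.15·π_2 + 0.3·π_3
Solving with the normalization constraint gives π = (0.2229, 0.2803, 0.4968).
So the stationary probability of Snowy is 0.4968.

0.4968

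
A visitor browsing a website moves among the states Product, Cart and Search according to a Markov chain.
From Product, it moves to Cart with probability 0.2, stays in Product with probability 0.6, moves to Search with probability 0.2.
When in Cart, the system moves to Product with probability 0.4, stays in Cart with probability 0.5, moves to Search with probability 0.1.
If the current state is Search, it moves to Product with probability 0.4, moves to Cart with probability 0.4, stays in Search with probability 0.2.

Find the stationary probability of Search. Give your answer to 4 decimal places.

0.1667

Let the stationary distribution be π with π = πP and π_1 + π_2 + π_3 = 1.
π_1 = 0.6·π_1 + 0.4·π_2 + 0.4·π_3
π_2 = 0.2·π_1 + 0.5·π_2 + 0.4·π_3
Solving with the normalization constraint gives π = (0.5000, 0.3333, 0.1667).
So the stationary probability of Search is 0.1667.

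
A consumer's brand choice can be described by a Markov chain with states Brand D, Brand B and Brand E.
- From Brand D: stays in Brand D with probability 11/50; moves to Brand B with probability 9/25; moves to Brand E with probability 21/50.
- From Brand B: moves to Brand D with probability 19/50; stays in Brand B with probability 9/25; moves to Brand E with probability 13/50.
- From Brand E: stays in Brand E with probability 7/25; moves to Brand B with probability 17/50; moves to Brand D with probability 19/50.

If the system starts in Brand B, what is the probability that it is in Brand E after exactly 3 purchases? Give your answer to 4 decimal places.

0.3176

Propagate the distribution vector 3 purchases from Brand B.
After 0 purchases: (0.0000, 1.0000, 0.0000)
After 1 purchase: (0.3800, 0.3600, 0.2600)
After 2 purchases: (0.3192, 0.3548, 0.3260)
After 3 purchases: (0.3289, 0.3535, 0.3176)
P(in Brand E after 3 purchases) = 0.3176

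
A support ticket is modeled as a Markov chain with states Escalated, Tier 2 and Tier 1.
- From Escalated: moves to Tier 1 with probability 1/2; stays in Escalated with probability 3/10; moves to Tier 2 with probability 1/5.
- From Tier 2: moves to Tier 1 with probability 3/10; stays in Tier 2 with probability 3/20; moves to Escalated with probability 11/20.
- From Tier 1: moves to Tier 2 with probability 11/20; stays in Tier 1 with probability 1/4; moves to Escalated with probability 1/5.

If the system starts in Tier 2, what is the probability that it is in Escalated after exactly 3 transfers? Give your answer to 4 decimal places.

0.3349

Propagate the distribution vector 3 transfers from Tier 2.
After 0 transfers: (0.0000, 1.0000, 0.0000)
After 1 transfer: (0.5500, 0.1500, 0.3000)
After 2 transfers: (0.3075, 0.2975, 0.3950)
After 3 transfers: (0.3349, 0.3234, 0.3418)
P(in Escalated after 3 transfers) = 0.3349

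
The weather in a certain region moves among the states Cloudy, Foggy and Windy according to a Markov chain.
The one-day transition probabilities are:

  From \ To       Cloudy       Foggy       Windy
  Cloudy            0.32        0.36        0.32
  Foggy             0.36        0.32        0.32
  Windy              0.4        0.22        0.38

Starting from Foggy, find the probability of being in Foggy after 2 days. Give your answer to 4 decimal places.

0.3024

Sum over the intermediate state after 1 day:
P = P(Foggy→Cloudy)·P(Cloudy→Foggy) + P(Foggy→Foggy)·P(Foggy→Foggy) + P(Foggy→Windy)·P(Windy→Foggy)
  = 0.36×0.36 + 0.32×0.32 + 0.32×0.22
  = 0.1296 + 0.1024 + 0.0704 = 0.3024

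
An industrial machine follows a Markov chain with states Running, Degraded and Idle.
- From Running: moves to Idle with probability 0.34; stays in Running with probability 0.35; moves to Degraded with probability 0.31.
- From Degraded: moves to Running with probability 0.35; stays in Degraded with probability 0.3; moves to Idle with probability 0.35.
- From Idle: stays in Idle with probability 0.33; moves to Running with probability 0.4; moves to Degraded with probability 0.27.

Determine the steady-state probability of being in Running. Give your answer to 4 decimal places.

0.3670

Let the stationary distribution be π with π = πP and π_1 + π_2 + π_3 = 1.
π_1 = 0.35·π_1 + 0.35·π_2 + 0.4·π_3
π_2 = 0.31·π_1 + 0.3·π_2 + 0.27·π_3
Solving with the normalization constraint gives π = (0.3670, 0.2935, 0.3395).
So the stationary probability of Running is 0.3670.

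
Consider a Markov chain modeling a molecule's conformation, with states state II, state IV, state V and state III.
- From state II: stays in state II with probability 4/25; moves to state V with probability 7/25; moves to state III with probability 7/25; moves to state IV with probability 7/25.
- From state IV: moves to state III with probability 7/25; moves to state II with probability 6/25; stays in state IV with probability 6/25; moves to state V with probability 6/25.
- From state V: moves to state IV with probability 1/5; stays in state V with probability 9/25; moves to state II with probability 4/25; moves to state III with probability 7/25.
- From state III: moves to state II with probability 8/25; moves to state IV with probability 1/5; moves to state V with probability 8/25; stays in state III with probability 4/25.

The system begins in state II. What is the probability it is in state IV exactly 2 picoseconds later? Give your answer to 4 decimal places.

Propagate the distribution vector 2 picoseconds from state II.
After 0 picoseconds: (1.0000, 0.0000, 0.0000, 0.0000)
After 1 picosecond: (0.1600, 0.2800, 0.2800, 0.2800)
After 2 picoseconds: (0.2272, 0.2240, 0.3024, 0.2464)
P(in state IV after 2 picoseconds) = 0.2240

0.2240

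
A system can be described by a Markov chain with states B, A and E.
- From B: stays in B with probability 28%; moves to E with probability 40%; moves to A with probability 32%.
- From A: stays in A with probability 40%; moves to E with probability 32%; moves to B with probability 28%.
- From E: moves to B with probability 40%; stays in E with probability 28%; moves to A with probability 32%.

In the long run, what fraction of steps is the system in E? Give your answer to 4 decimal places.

0.3323

Let the stationary distribution be π with π = πP and π_1 + π_2 + π_3 = 1.
π_1 = 0.28·π_1 + 0.28·π_2 + 0.4·π_3
π_2 = 0.32·π_1 + 0.4·π_2 + 0.32·π_3
Solving with the normalization constraint gives π = (0.3199, 0.3478, 0.3323).
So the stationary probability of E is 0.3323.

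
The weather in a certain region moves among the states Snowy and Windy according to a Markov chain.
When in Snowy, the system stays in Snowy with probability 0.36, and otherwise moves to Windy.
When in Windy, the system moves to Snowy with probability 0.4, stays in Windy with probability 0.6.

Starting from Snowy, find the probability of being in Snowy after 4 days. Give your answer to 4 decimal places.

Propagate the distribution vector 4 days from Snowy.
After 0 days: (1.0000, 0.0000)
After 1 day: (0.3600, 0.6400)
After 2 days: (0.3856, 0.6144)
After 3 days: (0.3846, 0.6154)
After 4 days: (0.3846, 0.6154)
P(in Snowy after 4 days) = 0.3846

0.3846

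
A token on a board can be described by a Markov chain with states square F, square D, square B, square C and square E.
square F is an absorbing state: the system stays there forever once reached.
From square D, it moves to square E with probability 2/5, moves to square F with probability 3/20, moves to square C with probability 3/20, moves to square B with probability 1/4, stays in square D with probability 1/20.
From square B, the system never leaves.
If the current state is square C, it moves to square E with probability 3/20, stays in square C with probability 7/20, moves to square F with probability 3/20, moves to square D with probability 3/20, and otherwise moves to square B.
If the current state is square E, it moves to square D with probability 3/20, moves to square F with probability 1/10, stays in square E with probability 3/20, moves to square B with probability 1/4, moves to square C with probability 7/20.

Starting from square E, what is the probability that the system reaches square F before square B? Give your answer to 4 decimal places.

Let h(s) be the probability of absorption at square F starting from transient state s. Then h(square F) = 1 and h(square B) = 0. By first-step analysis:
h(square D) = 0.15·1 + 0.05·h(square D) + 0.25·0 + 0.15·h(square C) + 0.4·h(square E)
h(square C) = 0.15·1 + 0.15·h(square D) + 0.2·0 + 0.35·h(square C) + 0.15·h(square E)
h(square E) = 0.1·1 + 0.15·h(square D) + 0.25·0 + 0.35·h(square C) + 0.15·h(square E)
Solving: h(square D) = 0.3653, h(square C) = 0.3946, h(square E) = 0.3446.
Starting from square E, the probability is 0.3446.

0.3446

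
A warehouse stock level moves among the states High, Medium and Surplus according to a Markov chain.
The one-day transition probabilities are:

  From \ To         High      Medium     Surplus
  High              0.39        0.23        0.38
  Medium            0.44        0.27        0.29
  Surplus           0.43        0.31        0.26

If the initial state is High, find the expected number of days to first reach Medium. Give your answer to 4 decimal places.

3.8889

Let t(s) be the expected number of days to first reach Medium from state s, with t(Medium) = 0. Conditioning on the first day:
t(High) = 1 + 0.39·t(High) + 0.38·t(Surplus)
t(Surplus) = 1 + 0.43·t(High) + 0.26·t(Surplus)
Solving: t(High) = 3.8889, t(Surplus) = 3.6111.
Expected days from High to Medium: 3.8889.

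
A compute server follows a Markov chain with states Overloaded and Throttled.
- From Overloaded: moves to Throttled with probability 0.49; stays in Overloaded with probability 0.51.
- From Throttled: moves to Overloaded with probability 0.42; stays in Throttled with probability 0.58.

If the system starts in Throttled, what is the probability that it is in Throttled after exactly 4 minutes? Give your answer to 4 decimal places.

Propagate the distribution vector 4 minutes from Throttled.
After 0 minutes: (0.0000, 1.0000)
After 1 minute: (0.4200, 0.5800)
After 2 minutes: (0.4578, 0.5422)
After 3 minutes: (0.4612, 0.5388)
After 4 minutes: (0.4615, 0.5385)
P(in Throttled after 4 minutes) = 0.5385

0.5385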